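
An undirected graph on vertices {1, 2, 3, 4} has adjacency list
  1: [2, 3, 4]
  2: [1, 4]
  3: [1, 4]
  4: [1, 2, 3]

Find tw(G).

2

A width-2 tree decomposition is:
Bags: B1 = {1, 2, 4}  B2 = {1, 3, 4}
Tree: B1–B2
Each bag holds 3 vertices, so the decomposition has width 2, which upper-bounds the treewidth. For the lower bound, the 3 vertices {1, 2, 4} are pairwise adjacent, and any tree decomposition puts a clique entirely inside one bag — forcing width ≥ 2. Combining the bounds, tw(G) = 2.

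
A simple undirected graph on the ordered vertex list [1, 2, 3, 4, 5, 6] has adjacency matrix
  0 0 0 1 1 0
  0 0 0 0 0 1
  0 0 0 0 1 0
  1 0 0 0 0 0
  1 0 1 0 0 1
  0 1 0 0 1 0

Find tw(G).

1

A width-1 tree decomposition is:
Bags: B1 = {5, 6}  B2 = {3, 5}  B3 = {2, 6}  B4 = {1, 5}  B5 = {1, 4}
Tree: B1–B2, B1–B3, B2–B4, B4–B5
Every bag has size at most 2, so the width is 2 − 1 = 1 and tw(G) ≤ 1. Any graph with an edge has treewidth ≥ 1, and G has the edge 5–6. Hence tw(G) = 1 exactly.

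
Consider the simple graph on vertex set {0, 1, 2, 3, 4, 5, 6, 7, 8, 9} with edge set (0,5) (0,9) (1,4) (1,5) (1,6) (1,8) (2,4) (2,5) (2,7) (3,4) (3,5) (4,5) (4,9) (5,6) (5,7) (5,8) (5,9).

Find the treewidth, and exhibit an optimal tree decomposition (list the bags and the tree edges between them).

Every bag has size at most 3, so the width is 3 − 1 = 2 and tw(G) ≤ 2. On the other hand G contains the 3-clique {0, 5, 9}. A clique must lie in a single bag of any decomposition, so no decomposition can have width below 2. The upper and lower bounds meet at 2, so that is the treewidth.

Treewidth 2.
One such decomposition:
Bags: B1 = {3, 4, 5}  B2 = {4, 5, 9}  B3 = {2, 4, 5}  B4 = {2, 5, 7}  B5 = {0, 5, 9}  B6 = {1, 4, 5}  B7 = {1, 5, 8}  B8 = {1, 5, 6}
Tree: B1–B2, B2–B3, B3–B4, B2–B5, B1–B6, B6–B7, B6–B8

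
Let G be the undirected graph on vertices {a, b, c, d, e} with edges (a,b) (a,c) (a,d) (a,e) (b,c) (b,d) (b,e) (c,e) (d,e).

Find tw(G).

3

A width-3 tree decomposition is:
Bags: B1 = {a, b, c, e}  B2 = {a, b, d, e}
Tree: B1–B2
Each bag holds 4 vertices, so the decomposition has width 3, which upper-bounds the treewidth. On the other hand G contains the 4-clique {a, b, d, e}. A clique must lie in a single bag of any decomposition, so no decomposition can have width below 3. Hence tw(G) = 3 exactly.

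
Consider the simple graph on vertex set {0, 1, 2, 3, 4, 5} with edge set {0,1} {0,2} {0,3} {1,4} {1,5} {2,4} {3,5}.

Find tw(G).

A width-2 tree decomposition is:
Bags: B1 = {1, 2, 4}  B2 = {0, 1, 2}  B3 = {0, 1, 5}  B4 = {0, 3, 5}
Tree: B1–B2, B2–B3, B3–B4
Every bag has size at most 3, so the width is 3 − 1 = 2 and tw(G) ≤ 2. For the lower bound, G contains the cycle 4–2–0–1–4, so G is not a forest; only forests have treewidth ≤ 1, hence tw(G) ≥ 2. The upper and lower bounds meet at 2, so that is the treewidth.

2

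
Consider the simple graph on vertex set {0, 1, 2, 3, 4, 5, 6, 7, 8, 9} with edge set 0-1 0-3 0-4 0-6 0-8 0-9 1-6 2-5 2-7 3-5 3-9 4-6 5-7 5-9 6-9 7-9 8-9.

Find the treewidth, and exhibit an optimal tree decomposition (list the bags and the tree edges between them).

Treewidth 2.
One such decomposition:
Bags: B1 = {0, 8, 9}  B2 = {0, 3, 9}  B3 = {3, 5, 9}  B4 = {0, 6, 9}  B5 = {5, 7, 9}  B6 = {0, 1, 6}  B7 = {2, 5, 7}  B8 = {0, 4, 6}
Tree: B1–B2, B2–B3, B2–B4, B3–B5, B4–B6, B5–B7, B6–B8

The largest bag has 3 vertices, giving width 2; this decomposition certifies tw(G) ≤ 2. On the other hand G contains the 3-clique {0, 8, 9}. A clique must lie in a single bag of any decomposition, so no decomposition can have width below 2. The upper and lower bounds meet at 2, so that is the treewidth.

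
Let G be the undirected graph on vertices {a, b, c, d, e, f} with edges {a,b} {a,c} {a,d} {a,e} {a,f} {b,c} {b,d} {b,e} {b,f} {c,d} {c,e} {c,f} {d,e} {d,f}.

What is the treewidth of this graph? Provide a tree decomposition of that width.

The largest bag has 5 vertices, giving width 4; this decomposition certifies tw(G) ≤ 4. For the lower bound, the 5 vertices {a, b, c, d, e} are pairwise adjacent, and any tree decomposition puts a clique entirely inside one bag — forcing width ≥ 4. Hence tw(G) = 4 exactly.

Treewidth 4.
Bags: B1 = {a, b, c, d, e}  B2 = {a, b, c, d, f}
Tree: B1–B2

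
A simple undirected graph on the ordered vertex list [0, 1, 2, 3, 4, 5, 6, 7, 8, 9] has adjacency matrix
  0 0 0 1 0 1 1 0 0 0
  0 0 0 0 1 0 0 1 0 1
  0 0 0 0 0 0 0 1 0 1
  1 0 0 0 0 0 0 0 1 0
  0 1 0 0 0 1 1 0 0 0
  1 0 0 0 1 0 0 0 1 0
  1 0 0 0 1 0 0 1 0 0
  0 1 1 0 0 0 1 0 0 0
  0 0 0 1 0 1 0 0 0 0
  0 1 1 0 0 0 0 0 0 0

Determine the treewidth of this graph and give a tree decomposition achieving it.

Treewidth 2.
One such decomposition:
Bags: B1 = {1, 2, 9}  B2 = {1, 2, 7}  B3 = {1, 4, 7}  B4 = {4, 6, 7}  B5 = {4, 5, 6}  B6 = {0, 5, 6}  B7 = {0, 5, 8}  B8 = {0, 3, 8}
Tree: B1–B2, B2–B3, B3–B4, B4–B5, B5–B6, B6–B7, B7–B8

Every bag has size at most 3, so the width is 3 − 1 = 2 and tw(G) ≤ 2. For the lower bound, G contains the cycle 9–2–7–1–9, so G is not a forest; only forests have treewidth ≤ 1, hence tw(G) ≥ 2. The upper and lower bounds meet at 2, so that is the treewidth.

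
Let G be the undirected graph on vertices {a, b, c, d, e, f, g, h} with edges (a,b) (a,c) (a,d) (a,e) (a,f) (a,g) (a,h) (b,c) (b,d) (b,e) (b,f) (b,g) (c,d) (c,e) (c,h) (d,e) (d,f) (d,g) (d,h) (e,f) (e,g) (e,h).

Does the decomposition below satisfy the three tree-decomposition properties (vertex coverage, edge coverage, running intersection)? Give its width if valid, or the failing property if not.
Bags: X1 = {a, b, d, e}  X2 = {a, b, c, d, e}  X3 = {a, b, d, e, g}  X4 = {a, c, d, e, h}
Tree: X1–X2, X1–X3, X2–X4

A tree decomposition must satisfy three properties: every vertex lies in some bag; for every edge, both endpoints lie together in some bag; and for every vertex, the bags containing it form a connected subtree. Here vertex f appears in no bag, so the decomposition is invalid.

No — vertex f appears in no bag.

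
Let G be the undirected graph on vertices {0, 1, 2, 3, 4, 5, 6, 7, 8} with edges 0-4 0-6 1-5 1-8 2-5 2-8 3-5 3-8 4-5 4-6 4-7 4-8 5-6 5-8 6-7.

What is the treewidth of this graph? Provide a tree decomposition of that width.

Treewidth 2.
Bags: B1 = {2, 5, 8}  B2 = {4, 5, 8}  B3 = {4, 5, 6}  B4 = {0, 4, 6}  B5 = {3, 5, 8}  B6 = {4, 6, 7}  B7 = {1, 5, 8}
Tree: B1–B2, B2–B3, B3–B4, B2–B5, B4–B6, B5–B7

The largest bag has 3 vertices, giving width 2; this decomposition certifies tw(G) ≤ 2. Conversely, {0, 4, 6} is a clique of size 3, and the vertices of any clique must share a bag in every tree decomposition; so some bag has ≥ 3 vertices and tw(G) ≥ 2. Therefore the treewidth is 2.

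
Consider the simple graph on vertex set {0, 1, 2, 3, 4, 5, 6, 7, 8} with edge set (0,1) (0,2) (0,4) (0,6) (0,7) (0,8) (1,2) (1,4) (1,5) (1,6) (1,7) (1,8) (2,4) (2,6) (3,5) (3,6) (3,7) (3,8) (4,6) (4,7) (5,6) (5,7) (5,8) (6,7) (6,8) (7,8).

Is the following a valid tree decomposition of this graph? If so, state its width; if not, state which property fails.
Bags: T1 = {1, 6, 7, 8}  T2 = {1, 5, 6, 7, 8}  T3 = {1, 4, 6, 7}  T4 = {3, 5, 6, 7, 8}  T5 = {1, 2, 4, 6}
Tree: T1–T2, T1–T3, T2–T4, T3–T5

A tree decomposition must satisfy three properties: every vertex lies in some bag; for every edge, both endpoints lie together in some bag; and for every vertex, the bags containing it form a connected subtree. Here vertex 0 appears in no bag, so the decomposition is invalid.

No — vertex 0 appears in no bag.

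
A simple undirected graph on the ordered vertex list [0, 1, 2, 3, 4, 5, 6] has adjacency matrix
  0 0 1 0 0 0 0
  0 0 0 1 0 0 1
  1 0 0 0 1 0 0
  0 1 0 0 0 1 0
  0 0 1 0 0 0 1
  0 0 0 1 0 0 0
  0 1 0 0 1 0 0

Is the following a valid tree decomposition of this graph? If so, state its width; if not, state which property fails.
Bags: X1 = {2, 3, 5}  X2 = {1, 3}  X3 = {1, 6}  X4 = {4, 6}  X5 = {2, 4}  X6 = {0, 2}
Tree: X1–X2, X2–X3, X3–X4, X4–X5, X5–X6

A tree decomposition must satisfy three properties: every vertex lies in some bag; for every edge, both endpoints lie together in some bag; and for every vertex, the bags containing it form a connected subtree. Here bags containing vertex 2 are not connected in the tree, so the decomposition is invalid.

No — bags containing vertex 2 are not connected in the tree.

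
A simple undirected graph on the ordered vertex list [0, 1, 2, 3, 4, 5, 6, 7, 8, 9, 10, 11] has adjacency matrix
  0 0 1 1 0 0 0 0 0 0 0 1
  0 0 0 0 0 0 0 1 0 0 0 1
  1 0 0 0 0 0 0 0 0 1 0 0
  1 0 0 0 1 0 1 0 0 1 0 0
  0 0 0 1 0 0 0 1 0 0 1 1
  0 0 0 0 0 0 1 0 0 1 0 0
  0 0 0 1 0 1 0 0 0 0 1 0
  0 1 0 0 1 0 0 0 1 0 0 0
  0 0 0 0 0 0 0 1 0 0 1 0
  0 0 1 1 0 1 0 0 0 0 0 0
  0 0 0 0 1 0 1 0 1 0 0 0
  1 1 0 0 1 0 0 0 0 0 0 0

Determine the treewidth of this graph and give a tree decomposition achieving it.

Treewidth 3.
Bags: B1 = {2, 5, 6, 9}  B2 = {2, 3, 6, 9}  B3 = {0, 2, 3, 6}  B4 = {0, 3, 6, 10}  B5 = {0, 3, 4, 10}  B6 = {0, 4, 10, 11}  B7 = {4, 8, 10, 11}  B8 = {4, 7, 8, 11}  B9 = {1, 7, 8, 11}
Tree: B1–B2, B2–B3, B3–B4, B4–B5, B5–B6, B6–B7, B7–B8, B8–B9

The largest bag has 4 vertices, giving width 3; this decomposition certifies tw(G) ≤ 3. For the lower bound: the 4 vertex sets {2,5,9}, {6}, {3}, {0,4,10,11} are disjoint, each induces a connected subgraph, and every pair is joined by at least one edge of G. Contracting each set to a single vertex therefore yields K_{4} as a minor, and since treewidth is minor-monotone, tw(G) ≥ tw(K_{4}) = 3. Combining the bounds, tw(G) = 3.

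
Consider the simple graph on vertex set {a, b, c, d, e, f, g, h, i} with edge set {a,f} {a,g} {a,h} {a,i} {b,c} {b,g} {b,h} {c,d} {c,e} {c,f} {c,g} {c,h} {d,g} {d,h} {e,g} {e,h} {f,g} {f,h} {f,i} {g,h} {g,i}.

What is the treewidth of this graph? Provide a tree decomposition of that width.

Treewidth 3.
One optimal decomposition is:
Bags: B1 = {c, e, g, h}  B2 = {c, f, g, h}  B3 = {c, d, g, h}  B4 = {a, f, g, h}  B5 = {b, c, g, h}  B6 = {a, f, g, i}
Tree: B1–B2, B1–B3, B2–B4, B2–B5, B4–B6

Each bag holds 4 vertices, so the decomposition has width 3, which upper-bounds the treewidth. For the lower bound, the 4 vertices {c, d, g, h} are pairwise adjacent, and any tree decomposition puts a clique entirely inside one bag — forcing width ≥ 3. The upper and lower bounds meet at 3, so that is the treewidth.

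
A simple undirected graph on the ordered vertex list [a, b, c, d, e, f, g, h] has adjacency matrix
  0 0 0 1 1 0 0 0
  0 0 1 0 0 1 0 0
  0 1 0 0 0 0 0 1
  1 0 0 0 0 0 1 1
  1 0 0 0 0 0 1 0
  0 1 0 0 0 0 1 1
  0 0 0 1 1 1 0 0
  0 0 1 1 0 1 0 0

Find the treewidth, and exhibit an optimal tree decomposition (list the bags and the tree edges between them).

Treewidth 2.
Bags: B1 = {a, e, g}  B2 = {a, d, g}  B3 = {d, f, g}  B4 = {d, f, h}  B5 = {b, f, h}  B6 = {b, c, h}
Tree: B1–B2, B2–B3, B3–B4, B4–B5, B5–B6

Every bag has size at most 3, so the width is 3 − 1 = 2 and tw(G) ≤ 2. For the lower bound, G contains the cycle e–a–d–g–e, so G is not a forest; only forests have treewidth ≤ 1, hence tw(G) ≥ 2. Combining the bounds, tw(G) = 2.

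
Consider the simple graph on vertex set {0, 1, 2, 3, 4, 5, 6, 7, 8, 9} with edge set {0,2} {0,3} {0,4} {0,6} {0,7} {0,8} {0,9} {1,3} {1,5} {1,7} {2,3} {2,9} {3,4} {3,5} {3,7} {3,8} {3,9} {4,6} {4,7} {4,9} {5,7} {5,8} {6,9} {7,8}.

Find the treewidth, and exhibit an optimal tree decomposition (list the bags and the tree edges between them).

Treewidth 3.
One optimal decomposition is:
Bags: B1 = {0, 3, 4, 7}  B2 = {0, 3, 7, 8}  B3 = {0, 3, 4, 9}  B4 = {0, 2, 3, 9}  B5 = {3, 5, 7, 8}  B6 = {1, 3, 5, 7}  B7 = {0, 4, 6, 9}
Tree: B1–B2, B1–B3, B3–B4, B2–B5, B5–B6, B3–B7

Each bag holds 4 vertices, so the decomposition has width 3, which upper-bounds the treewidth. Conversely, {0, 3, 7, 8} is a clique of size 4, and the vertices of any clique must share a bag in every tree decomposition; so some bag has ≥ 4 vertices and tw(G) ≥ 3. The upper and lower bounds meet at 3, so that is the treewidth.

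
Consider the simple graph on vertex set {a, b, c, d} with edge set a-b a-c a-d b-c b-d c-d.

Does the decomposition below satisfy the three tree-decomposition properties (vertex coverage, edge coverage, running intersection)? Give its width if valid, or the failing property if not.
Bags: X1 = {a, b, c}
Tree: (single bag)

No — vertex d appears in no bag.

A tree decomposition must satisfy three properties: every vertex lies in some bag; for every edge, both endpoints lie together in some bag; and for every vertex, the bags containing it form a connected subtree. Here vertex d appears in no bag, so the decomposition is invalid.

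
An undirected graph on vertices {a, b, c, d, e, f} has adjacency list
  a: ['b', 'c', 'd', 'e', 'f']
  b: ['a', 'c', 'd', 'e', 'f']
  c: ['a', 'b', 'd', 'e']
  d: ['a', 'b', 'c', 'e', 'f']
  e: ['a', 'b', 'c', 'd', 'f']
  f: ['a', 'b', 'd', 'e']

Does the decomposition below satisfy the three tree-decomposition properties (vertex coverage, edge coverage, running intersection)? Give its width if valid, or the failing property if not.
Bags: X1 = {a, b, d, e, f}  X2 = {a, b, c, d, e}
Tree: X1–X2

Yes; width 4.

Every vertex of G appears in some bag (union = {a, b, c, d, e, f}); every edge is covered by a bag; and for each vertex v the set of bags containing v is connected in the bag tree. The decomposition is therefore valid. The largest bag has 5 vertices, so the width is 4.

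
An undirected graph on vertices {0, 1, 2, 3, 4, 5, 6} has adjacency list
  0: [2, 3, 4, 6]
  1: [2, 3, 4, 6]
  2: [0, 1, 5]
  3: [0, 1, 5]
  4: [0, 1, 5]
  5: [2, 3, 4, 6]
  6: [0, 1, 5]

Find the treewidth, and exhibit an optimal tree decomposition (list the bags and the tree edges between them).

Every bag has size at most 4, so the width is 4 − 1 = 3 and tw(G) ≤ 3. For the lower bound: the 4 vertex sets {0,6}, {1,2}, {5}, {3} are disjoint, each induces a connected subgraph, and every pair is joined by at least one edge of G. Contracting each set to a single vertex therefore yields K_{4} as a minor, and since treewidth is minor-monotone, tw(G) ≥ tw(K_{4}) = 3. The upper and lower bounds meet at 3, so that is the treewidth.

Treewidth 3.
One optimal decomposition is:
Bags: B1 = {0, 1, 5, 6}  B2 = {0, 1, 2, 5}  B3 = {0, 1, 3, 5}  B4 = {0, 1, 4, 5}
Tree: B1–B2, B2–B3, B3–B4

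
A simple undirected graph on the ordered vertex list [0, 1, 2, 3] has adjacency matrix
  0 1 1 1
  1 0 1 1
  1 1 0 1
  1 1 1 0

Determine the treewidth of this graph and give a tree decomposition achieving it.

With just one bag of size 4, the width is 4 − 1 = 3, so tw(G) ≤ 3. Conversely, {0, 1, 2, 3} is a clique of size 4, and the vertices of any clique must share a bag in every tree decomposition; so some bag has ≥ 4 vertices and tw(G) ≥ 3. Combining the bounds, tw(G) = 3.

Treewidth 3.
Bags: B1 = {0, 1, 2, 3}
Tree: (single bag)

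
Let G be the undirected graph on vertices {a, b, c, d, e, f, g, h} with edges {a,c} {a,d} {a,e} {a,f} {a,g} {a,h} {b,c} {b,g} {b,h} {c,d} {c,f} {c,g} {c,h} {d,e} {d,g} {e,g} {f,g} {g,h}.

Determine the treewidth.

3

A width-3 tree decomposition is:
Bags: B1 = {a, c, f, g}  B2 = {a, c, d, g}  B3 = {a, c, g, h}  B4 = {a, d, e, g}  B5 = {b, c, g, h}
Tree: B1–B2, B2–B3, B2–B4, B3–B5
The largest bag has 4 vertices, giving width 3; this decomposition certifies tw(G) ≤ 3. On the other hand G contains the 4-clique {a, d, e, g}. A clique must lie in a single bag of any decomposition, so no decomposition can have width below 3. Hence tw(G) = 3 exactly.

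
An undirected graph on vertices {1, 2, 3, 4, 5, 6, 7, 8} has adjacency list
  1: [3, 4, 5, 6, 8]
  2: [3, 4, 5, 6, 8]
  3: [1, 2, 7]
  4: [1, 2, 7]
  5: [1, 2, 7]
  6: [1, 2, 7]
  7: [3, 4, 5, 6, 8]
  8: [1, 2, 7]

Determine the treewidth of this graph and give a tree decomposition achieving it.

Treewidth 3.
One such decomposition:
Bags: B1 = {1, 2, 6, 7}  B2 = {1, 2, 3, 7}  B3 = {1, 2, 5, 7}  B4 = {1, 2, 7, 8}  B5 = {1, 2, 4, 7}
Tree: B1–B2, B2–B3, B3–B4, B4–B5

Each bag holds 4 vertices, so the decomposition has width 3, which upper-bounds the treewidth. For the lower bound: the 4 vertex sets {6,7}, {1,3}, {2}, {5} are disjoint, each induces a connected subgraph, and every pair is joined by at least one edge of G. Contracting each set to a single vertex therefore yields K_{4} as a minor, and since treewidth is minor-monotone, tw(G) ≥ tw(K_{4}) = 3. Therefore the treewidth is 3.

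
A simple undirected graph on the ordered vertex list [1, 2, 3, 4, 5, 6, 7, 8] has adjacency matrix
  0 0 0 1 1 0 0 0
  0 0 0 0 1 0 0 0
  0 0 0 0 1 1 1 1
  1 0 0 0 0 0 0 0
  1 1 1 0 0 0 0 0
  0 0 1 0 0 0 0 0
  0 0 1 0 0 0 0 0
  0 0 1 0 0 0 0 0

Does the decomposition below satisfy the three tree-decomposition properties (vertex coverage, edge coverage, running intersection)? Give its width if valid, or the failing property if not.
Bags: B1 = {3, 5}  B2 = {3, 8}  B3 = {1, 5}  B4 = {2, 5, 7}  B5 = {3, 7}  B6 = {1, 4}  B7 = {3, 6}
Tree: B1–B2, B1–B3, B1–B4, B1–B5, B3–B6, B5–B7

A tree decomposition must satisfy three properties: every vertex lies in some bag; for every edge, both endpoints lie together in some bag; and for every vertex, the bags containing it form a connected subtree. Here bags containing vertex 7 are not connected in the tree, so the decomposition is invalid.

No — bags containing vertex 7 are not connected in the tree.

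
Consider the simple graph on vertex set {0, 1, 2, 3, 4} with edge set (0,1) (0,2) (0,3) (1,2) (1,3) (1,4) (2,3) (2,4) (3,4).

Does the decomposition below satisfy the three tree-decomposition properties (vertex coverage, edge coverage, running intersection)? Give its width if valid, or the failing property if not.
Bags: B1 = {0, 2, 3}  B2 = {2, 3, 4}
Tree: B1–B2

No — vertex 1 appears in no bag.

A tree decomposition must satisfy three properties: every vertex lies in some bag; for every edge, both endpoints lie together in some bag; and for every vertex, the bags containing it form a connected subtree. Here vertex 1 appears in no bag, so the decomposition is invalid.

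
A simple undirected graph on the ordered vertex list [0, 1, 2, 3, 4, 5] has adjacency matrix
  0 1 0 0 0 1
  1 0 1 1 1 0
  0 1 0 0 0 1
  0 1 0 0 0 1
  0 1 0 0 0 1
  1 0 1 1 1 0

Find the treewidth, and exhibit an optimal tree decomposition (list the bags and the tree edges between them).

Treewidth 2.
Bags: B1 = {0, 1, 5}  B2 = {1, 4, 5}  B3 = {1, 2, 5}  B4 = {1, 3, 5}
Tree: B1–B2, B2–B3, B3–B4

Every bag has size at most 3, so the width is 3 − 1 = 2 and tw(G) ≤ 2. Since 0–1–4–5–0 is a cycle in G, G is not acyclic. Forests are exactly the graphs of treewidth ≤ 1, so tw(G) ≥ 2. Hence tw(G) = 2 exactly.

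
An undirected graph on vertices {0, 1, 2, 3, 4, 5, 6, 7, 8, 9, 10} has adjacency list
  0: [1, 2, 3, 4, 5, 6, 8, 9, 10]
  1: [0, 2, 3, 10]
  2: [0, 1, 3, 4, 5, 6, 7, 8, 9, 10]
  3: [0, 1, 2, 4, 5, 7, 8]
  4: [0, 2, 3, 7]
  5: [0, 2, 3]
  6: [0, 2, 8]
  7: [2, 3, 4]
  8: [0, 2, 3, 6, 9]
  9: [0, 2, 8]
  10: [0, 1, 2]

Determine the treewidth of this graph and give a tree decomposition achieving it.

Treewidth 3.
One such decomposition:
Bags: B1 = {0, 2, 3, 4}  B2 = {2, 3, 4, 7}  B3 = {0, 2, 3, 8}  B4 = {0, 1, 2, 3}  B5 = {0, 1, 2, 10}  B6 = {0, 2, 6, 8}  B7 = {0, 2, 3, 5}  B8 = {0, 2, 8, 9}
Tree: B1–B2, B1–B3, B1–B4, B4–B5, B3–B6, B1–B7, B6–B8

The largest bag has 4 vertices, giving width 3; this decomposition certifies tw(G) ≤ 3. Conversely, {0, 2, 8, 9} is a clique of size 4, and the vertices of any clique must share a bag in every tree decomposition; so some bag has ≥ 4 vertices and tw(G) ≥ 3. The upper and lower bounds meet at 3, so that is the treewidth.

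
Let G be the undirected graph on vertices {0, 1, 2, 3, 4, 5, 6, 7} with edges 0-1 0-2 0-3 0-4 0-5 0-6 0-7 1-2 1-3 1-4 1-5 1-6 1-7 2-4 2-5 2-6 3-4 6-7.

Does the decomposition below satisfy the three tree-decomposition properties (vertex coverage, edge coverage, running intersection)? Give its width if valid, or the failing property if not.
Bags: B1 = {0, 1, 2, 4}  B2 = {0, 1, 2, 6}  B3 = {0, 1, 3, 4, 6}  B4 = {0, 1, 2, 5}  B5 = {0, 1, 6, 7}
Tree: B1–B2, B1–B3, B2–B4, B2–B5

A tree decomposition must satisfy three properties: every vertex lies in some bag; for every edge, both endpoints lie together in some bag; and for every vertex, the bags containing it form a connected subtree. Here bags containing vertex 6 are not connected in the tree, so the decomposition is invalid.

No — bags containing vertex 6 are not connected in the tree.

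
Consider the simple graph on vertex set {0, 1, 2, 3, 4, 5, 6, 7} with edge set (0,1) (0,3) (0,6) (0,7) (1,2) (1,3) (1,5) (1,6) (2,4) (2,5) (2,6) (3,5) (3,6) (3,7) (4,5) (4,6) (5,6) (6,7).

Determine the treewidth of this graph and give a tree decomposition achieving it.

Treewidth 3.
One optimal decomposition is:
Bags: B1 = {1, 3, 5, 6}  B2 = {0, 1, 3, 6}  B3 = {0, 3, 6, 7}  B4 = {1, 2, 5, 6}  B5 = {2, 4, 5, 6}
Tree: B1–B2, B2–B3, B1–B4, B4–B5

The largest bag has 4 vertices, giving width 3; this decomposition certifies tw(G) ≤ 3. For the lower bound, the 4 vertices {1, 2, 5, 6} are pairwise adjacent, and any tree decomposition puts a clique entirely inside one bag — forcing width ≥ 3. The upper and lower bounds meet at 3, so that is the treewidth.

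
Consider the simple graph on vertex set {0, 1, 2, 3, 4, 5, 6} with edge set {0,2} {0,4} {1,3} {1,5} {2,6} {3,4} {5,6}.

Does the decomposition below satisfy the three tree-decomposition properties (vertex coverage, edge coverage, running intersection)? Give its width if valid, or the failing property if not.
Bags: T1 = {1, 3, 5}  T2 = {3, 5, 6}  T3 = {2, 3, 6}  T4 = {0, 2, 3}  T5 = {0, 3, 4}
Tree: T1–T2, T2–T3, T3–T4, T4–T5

Checking the three conditions: (i) the bags cover all of {0, 1, 2, 3, 4, 5, 6}; (ii) for each edge, some bag contains both endpoints; (iii) the bags containing any fixed vertex form a subtree. All hold, so the decomposition is valid with width 3 − 1 = 2.

Yes; width 2.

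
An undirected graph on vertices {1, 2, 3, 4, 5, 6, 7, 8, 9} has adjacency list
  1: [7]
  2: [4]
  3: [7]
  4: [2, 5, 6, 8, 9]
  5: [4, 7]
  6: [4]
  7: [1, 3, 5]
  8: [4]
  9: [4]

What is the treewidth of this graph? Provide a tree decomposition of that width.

The largest bag has 2 vertices, giving width 1; this decomposition certifies tw(G) ≤ 1. Since G has at least one edge (e.g. 5–4), it is not an edgeless graph, so tw(G) ≥ 1. Combining the bounds, tw(G) = 1.

Treewidth 1.
One optimal decomposition is:
Bags: B1 = {4, 5}  B2 = {5, 7}  B3 = {4, 8}  B4 = {4, 6}  B5 = {3, 7}  B6 = {1, 7}  B7 = {4, 9}  B8 = {2, 4}
Tree: B1–B2, B1–B3, B1–B4, B2–B5, B2–B6, B4–B7, B7–B8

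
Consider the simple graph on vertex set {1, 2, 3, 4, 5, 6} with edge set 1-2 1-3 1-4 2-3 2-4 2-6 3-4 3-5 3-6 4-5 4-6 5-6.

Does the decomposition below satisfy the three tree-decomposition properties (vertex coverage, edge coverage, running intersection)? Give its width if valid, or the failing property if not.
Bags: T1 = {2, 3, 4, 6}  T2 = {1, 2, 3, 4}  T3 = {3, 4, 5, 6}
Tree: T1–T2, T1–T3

Yes; width 3.

Checking the three conditions: (i) the bags cover all of {1, 2, 3, 4, 5, 6}; (ii) for each edge, some bag contains both endpoints; (iii) the bags containing any fixed vertex form a subtree. All hold, so the decomposition is valid with width 4 − 1 = 3.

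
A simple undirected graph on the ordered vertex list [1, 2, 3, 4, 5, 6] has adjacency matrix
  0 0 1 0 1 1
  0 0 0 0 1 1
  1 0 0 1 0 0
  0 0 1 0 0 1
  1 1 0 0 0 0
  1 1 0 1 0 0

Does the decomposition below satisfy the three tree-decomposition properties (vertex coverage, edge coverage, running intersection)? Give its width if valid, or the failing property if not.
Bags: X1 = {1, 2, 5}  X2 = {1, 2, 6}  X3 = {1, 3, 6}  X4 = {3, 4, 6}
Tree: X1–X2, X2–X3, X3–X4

Yes; width 2.

Checking the three conditions: (i) the bags cover all of {1, 2, 3, 4, 5, 6}; (ii) for each edge, some bag contains both endpoints; (iii) the bags containing any fixed vertex form a subtree. All hold, so the decomposition is valid with width 3 − 1 = 2.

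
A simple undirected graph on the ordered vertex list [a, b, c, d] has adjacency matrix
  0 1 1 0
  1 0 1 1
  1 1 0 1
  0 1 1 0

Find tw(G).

2

A width-2 tree decomposition is:
Bags: B1 = {b, c, d}  B2 = {a, b, c}
Tree: B1–B2
The largest bag has 3 vertices, giving width 2; this decomposition certifies tw(G) ≤ 2. Conversely, {b, c, d} is a clique of size 3, and the vertices of any clique must share a bag in every tree decomposition; so some bag has ≥ 3 vertices and tw(G) ≥ 2. Therefore the treewidth is 2.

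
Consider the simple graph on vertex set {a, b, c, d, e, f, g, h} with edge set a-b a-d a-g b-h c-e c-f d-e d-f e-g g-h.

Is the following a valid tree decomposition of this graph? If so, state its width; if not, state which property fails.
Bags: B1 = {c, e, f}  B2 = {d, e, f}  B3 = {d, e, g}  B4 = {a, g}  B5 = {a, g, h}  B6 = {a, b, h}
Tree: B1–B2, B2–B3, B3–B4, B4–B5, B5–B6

No — edge (d,a) lies in no bag.

A tree decomposition must satisfy three properties: every vertex lies in some bag; for every edge, both endpoints lie together in some bag; and for every vertex, the bags containing it form a connected subtree. Here edge (d,a) lies in no bag, so the decomposition is invalid.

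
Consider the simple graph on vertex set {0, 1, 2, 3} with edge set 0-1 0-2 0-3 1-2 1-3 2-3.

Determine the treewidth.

3

A width-3 tree decomposition is:
Bags: B1 = {0, 1, 2, 3}
Tree: (single bag)
A single bag containing all 4 vertices is trivially a valid decomposition of width 3. For the lower bound, the 4 vertices {0, 1, 2, 3} are pairwise adjacent, and any tree decomposition puts a clique entirely inside one bag — forcing width ≥ 3. Hence tw(G) = 3 exactly.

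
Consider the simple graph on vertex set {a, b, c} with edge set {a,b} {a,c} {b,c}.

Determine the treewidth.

2

A width-2 tree decomposition is:
Bags: B1 = {a, b, c}
Tree: (single bag)
A single bag containing all 3 vertices is trivially a valid decomposition of width 2. For the lower bound, the 3 vertices {a, b, c} are pairwise adjacent, and any tree decomposition puts a clique entirely inside one bag — forcing width ≥ 2. The upper and lower bounds meet at 2, so that is the treewidth.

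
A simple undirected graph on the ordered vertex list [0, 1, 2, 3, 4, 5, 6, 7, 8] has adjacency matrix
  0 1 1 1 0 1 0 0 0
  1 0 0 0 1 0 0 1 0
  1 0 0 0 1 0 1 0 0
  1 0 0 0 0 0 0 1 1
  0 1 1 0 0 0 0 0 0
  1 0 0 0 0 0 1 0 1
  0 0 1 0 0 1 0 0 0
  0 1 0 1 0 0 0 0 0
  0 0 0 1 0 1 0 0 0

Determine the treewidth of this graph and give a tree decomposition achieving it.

The largest bag has 4 vertices, giving width 3; this decomposition certifies tw(G) ≤ 3. For the lower bound: the 4 vertex sets {2,4,6}, {1}, {0}, {3,5,7,8} are disjoint, each induces a connected subgraph, and every pair is joined by at least one edge of G. Contracting each set to a single vertex therefore yields K_{4} as a minor, and since treewidth is minor-monotone, tw(G) ≥ tw(K_{4}) = 3. Therefore the treewidth is 3.

Treewidth 3.
One such decomposition:
Bags: B1 = {1, 2, 4, 6}  B2 = {0, 1, 2, 6}  B3 = {0, 1, 5, 6}  B4 = {0, 1, 5, 7}  B5 = {0, 3, 5, 7}  B6 = {3, 5, 7, 8}
Tree: B1–B2, B2–B3, B3–B4, B4–B5, B5–B6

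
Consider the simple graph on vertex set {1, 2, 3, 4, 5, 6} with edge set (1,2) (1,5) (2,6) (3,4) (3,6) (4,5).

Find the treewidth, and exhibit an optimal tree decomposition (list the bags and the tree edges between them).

Every bag has size at most 3, so the width is 3 − 1 = 2 and tw(G) ≤ 2. Since 2–6–3–4–5–1–2 is a cycle in G, G is not acyclic. Forests are exactly the graphs of treewidth ≤ 1, so tw(G) ≥ 2. Hence tw(G) = 2 exactly.

Treewidth 2.
One such decomposition:
Bags: B1 = {2, 3, 6}  B2 = {2, 3, 4}  B3 = {2, 4, 5}  B4 = {1, 2, 5}
Tree: B1–B2, B2–B3, B3–B4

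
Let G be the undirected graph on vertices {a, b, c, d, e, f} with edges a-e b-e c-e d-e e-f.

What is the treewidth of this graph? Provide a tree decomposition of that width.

Each bag holds 2 vertices, so the decomposition has width 1, which upper-bounds the treewidth. Since G has at least one edge (e.g. a–e), it is not an edgeless graph, so tw(G) ≥ 1. Hence tw(G) = 1 exactly.

Treewidth 1.
Bags: B1 = {a, e}  B2 = {e, f}  B3 = {d, e}  B4 = {b, e}  B5 = {c, e}
Tree: B1–B2, B2–B3, B1–B4, B2–B5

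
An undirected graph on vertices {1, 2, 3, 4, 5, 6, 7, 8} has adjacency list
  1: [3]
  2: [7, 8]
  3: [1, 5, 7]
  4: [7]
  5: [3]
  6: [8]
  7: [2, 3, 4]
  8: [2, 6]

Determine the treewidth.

A width-1 tree decomposition is:
Bags: B1 = {3, 7}  B2 = {2, 7}  B3 = {2, 8}  B4 = {6, 8}  B5 = {1, 3}  B6 = {4, 7}  B7 = {3, 5}
Tree: B1–B2, B2–B3, B3–B4, B1–B5, B2–B6, B5–B7
Each bag holds 2 vertices, so the decomposition has width 1, which upper-bounds the treewidth. G has an edge, so its treewidth is at least 1. Hence tw(G) = 1 exactly.

1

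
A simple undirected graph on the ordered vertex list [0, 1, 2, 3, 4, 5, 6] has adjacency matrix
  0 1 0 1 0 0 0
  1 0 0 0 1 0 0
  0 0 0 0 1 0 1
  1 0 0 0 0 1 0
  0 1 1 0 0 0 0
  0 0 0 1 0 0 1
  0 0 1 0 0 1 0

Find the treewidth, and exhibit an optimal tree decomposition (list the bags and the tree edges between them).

Treewidth 2.
One optimal decomposition is:
Bags: B1 = {1, 2, 4}  B2 = {0, 1, 2}  B3 = {0, 2, 3}  B4 = {2, 3, 5}  B5 = {2, 5, 6}
Tree: B1–B2, B2–B3, B3–B4, B4–B5

Each bag holds 3 vertices, so the decomposition has width 2, which upper-bounds the treewidth. For the lower bound, G contains the cycle 2–4–1–0–3–5–6–2, so G is not a forest; only forests have treewidth ≤ 1, hence tw(G) ≥ 2. Combining the bounds, tw(G) = 2.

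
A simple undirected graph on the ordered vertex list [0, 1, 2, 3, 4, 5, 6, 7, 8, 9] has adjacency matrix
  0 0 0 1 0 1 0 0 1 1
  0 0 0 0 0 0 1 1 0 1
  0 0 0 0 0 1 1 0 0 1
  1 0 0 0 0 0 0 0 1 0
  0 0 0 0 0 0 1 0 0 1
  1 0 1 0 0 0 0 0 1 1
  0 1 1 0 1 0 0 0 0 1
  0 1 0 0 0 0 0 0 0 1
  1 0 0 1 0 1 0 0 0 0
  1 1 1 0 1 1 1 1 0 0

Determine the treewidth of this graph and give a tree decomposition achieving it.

Treewidth 2.
One optimal decomposition is:
Bags: B1 = {2, 6, 9}  B2 = {2, 5, 9}  B3 = {0, 5, 9}  B4 = {0, 5, 8}  B5 = {1, 6, 9}  B6 = {4, 6, 9}  B7 = {0, 3, 8}  B8 = {1, 7, 9}
Tree: B1–B2, B2–B3, B3–B4, B1–B5, B1–B6, B4–B7, B5–B8

Each bag holds 3 vertices, so the decomposition has width 2, which upper-bounds the treewidth. Conversely, {0, 3, 8} is a clique of size 3, and the vertices of any clique must share a bag in every tree decomposition; so some bag has ≥ 3 vertices and tw(G) ≥ 2. Combining the bounds, tw(G) = 2.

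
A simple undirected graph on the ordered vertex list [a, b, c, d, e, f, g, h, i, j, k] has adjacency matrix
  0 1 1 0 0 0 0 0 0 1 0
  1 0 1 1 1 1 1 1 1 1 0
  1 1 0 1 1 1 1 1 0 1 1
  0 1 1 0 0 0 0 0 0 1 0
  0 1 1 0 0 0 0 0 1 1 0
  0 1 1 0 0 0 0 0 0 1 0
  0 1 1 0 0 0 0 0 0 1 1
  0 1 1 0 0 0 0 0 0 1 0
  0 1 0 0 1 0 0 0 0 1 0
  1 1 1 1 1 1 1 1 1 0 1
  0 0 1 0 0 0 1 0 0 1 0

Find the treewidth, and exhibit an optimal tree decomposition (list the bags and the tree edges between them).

Treewidth 3.
One optimal decomposition is:
Bags: B1 = {b, c, h, j}  B2 = {b, c, e, j}  B3 = {a, b, c, j}  B4 = {b, c, d, j}  B5 = {b, c, g, j}  B6 = {b, e, i, j}  B7 = {c, g, j, k}  B8 = {b, c, f, j}
Tree: B1–B2, B1–B3, B1–B4, B1–B5, B2–B6, B5–B7, B4–B8

Every bag has size at most 4, so the width is 4 − 1 = 3 and tw(G) ≤ 3. On the other hand G contains the 4-clique {c, g, j, k}. A clique must lie in a single bag of any decomposition, so no decomposition can have width below 3. Hence tw(G) = 3 exactly.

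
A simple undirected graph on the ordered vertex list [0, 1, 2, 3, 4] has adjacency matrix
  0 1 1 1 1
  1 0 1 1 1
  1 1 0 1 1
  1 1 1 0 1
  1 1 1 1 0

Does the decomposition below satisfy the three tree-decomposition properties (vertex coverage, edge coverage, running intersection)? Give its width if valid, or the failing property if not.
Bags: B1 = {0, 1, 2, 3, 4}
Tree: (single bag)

Yes; width 4.

Vertex coverage: the bags together contain {0, 1, 2, 3, 4}, the full vertex set. Edge coverage: each edge of G has both endpoints in at least one bag. Running intersection: for every vertex, the bags containing it form a connected subtree. All three properties hold, so this is a valid tree decomposition of width max|bag| − 1 = 4, and hence tw(G) ≤ 4.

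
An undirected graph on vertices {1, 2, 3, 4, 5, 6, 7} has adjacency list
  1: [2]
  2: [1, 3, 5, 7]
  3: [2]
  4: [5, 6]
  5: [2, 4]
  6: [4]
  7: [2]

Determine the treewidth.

1

A width-1 tree decomposition is:
Bags: B1 = {4, 5}  B2 = {2, 5}  B3 = {2, 7}  B4 = {4, 6}  B5 = {1, 2}  B6 = {2, 3}
Tree: B1–B2, B2–B3, B1–B4, B3–B5, B3–B6
Each bag holds 2 vertices, so the decomposition has width 1, which upper-bounds the treewidth. Any graph with an edge has treewidth ≥ 1, and G has the edge 5–4. The upper and lower bounds meet at 1, so that is the treewidth.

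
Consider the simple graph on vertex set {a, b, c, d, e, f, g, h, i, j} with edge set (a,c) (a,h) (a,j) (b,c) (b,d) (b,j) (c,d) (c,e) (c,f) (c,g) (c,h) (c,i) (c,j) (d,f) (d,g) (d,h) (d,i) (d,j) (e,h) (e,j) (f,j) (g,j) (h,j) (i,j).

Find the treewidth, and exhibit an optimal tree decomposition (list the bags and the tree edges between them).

Treewidth 3.
Bags: B1 = {b, c, d, j}  B2 = {c, d, h, j}  B3 = {a, c, h, j}  B4 = {c, e, h, j}  B5 = {c, d, i, j}  B6 = {c, d, f, j}  B7 = {c, d, g, j}
Tree: B1–B2, B2–B3, B2–B4, B2–B5, B1–B6, B1–B7

Each bag holds 4 vertices, so the decomposition has width 3, which upper-bounds the treewidth. On the other hand G contains the 4-clique {c, d, f, j}. A clique must lie in a single bag of any decomposition, so no decomposition can have width below 3. The upper and lower bounds meet at 3, so that is the treewidth.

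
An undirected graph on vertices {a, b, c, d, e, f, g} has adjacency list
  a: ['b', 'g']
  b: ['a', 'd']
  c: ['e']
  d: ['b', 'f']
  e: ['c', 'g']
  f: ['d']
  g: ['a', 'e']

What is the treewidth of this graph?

A width-1 tree decomposition is:
Bags: B1 = {d, f}  B2 = {b, d}  B3 = {a, b}  B4 = {a, g}  B5 = {e, g}  B6 = {c, e}
Tree: B1–B2, B2–B3, B3–B4, B4–B5, B5–B6
The largest bag has 2 vertices, giving width 1; this decomposition certifies tw(G) ≤ 1. Any graph with an edge has treewidth ≥ 1, and G has the edge f–d. Combining the bounds, tw(G) = 1.

1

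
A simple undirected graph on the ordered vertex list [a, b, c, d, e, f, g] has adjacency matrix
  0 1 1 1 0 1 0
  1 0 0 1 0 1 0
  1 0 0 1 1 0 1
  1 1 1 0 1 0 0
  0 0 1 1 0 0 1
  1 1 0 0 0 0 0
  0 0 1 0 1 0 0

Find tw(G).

A width-2 tree decomposition is:
Bags: B1 = {c, e, g}  B2 = {c, d, e}  B3 = {a, c, d}  B4 = {a, b, d}  B5 = {a, b, f}
Tree: B1–B2, B2–B3, B3–B4, B4–B5
Each bag holds 3 vertices, so the decomposition has width 2, which upper-bounds the treewidth. On the other hand G contains the 3-clique {c, d, e}. A clique must lie in a single bag of any decomposition, so no decomposition can have width below 2. Combining the bounds, tw(G) = 2.

2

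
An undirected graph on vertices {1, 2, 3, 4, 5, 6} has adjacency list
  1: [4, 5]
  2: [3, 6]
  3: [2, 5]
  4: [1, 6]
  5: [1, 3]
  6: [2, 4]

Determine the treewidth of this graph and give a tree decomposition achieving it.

The largest bag has 3 vertices, giving width 2; this decomposition certifies tw(G) ≤ 2. The edges 5–1–4–6–2–3–5 form a cycle, so G is not a tree and its treewidth is at least 2. Hence tw(G) = 2 exactly.

Treewidth 2.
One such decomposition:
Bags: B1 = {1, 4, 5}  B2 = {4, 5, 6}  B3 = {2, 5, 6}  B4 = {2, 3, 5}
Tree: B1–B2, B2–B3, B3–B4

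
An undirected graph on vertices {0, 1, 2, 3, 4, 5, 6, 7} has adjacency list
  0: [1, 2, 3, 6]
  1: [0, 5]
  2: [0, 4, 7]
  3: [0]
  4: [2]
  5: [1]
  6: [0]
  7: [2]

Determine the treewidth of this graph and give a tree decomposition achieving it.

Treewidth 1.
One such decomposition:
Bags: B1 = {0, 1}  B2 = {0, 2}  B3 = {0, 3}  B4 = {2, 4}  B5 = {0, 6}  B6 = {2, 7}  B7 = {1, 5}
Tree: B1–B2, B1–B3, B2–B4, B1–B5, B4–B6, B1–B7

Each bag holds 2 vertices, so the decomposition has width 1, which upper-bounds the treewidth. Any graph with an edge has treewidth ≥ 1, and G has the edge 0–1. Hence tw(G) = 1 exactly.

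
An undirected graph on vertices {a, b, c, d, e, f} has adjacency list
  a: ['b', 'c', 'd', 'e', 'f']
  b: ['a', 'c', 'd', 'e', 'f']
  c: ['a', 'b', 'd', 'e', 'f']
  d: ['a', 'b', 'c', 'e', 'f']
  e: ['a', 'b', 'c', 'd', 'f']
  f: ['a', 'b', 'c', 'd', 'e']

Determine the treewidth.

5

A width-5 tree decomposition is:
Bags: B1 = {a, b, c, d, e, f}
Tree: (single bag)
With just one bag of size 6, the width is 6 − 1 = 5, so tw(G) ≤ 5. For the lower bound, the 6 vertices {a, b, c, d, e, f} are pairwise adjacent, and any tree decomposition puts a clique entirely inside one bag — forcing width ≥ 5. Therefore the treewidth is 5.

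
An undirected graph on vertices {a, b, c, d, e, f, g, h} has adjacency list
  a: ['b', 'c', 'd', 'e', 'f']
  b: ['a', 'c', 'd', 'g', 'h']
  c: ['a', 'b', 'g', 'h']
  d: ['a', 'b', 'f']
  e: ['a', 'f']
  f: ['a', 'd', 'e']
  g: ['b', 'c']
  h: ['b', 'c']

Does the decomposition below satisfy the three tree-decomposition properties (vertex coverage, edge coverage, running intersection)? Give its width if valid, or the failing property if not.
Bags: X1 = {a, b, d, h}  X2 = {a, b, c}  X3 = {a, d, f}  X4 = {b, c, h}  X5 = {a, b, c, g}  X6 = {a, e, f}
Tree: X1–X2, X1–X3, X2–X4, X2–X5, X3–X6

A tree decomposition must satisfy three properties: every vertex lies in some bag; for every edge, both endpoints lie together in some bag; and for every vertex, the bags containing it form a connected subtree. Here bags containing vertex h are not connected in the tree, so the decomposition is invalid.

No — bags containing vertex h are not connected in the tree.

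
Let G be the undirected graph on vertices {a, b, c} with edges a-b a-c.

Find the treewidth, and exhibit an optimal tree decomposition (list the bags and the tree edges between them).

Every bag has size at most 2, so the width is 2 − 1 = 1 and tw(G) ≤ 1. G has an edge, so its treewidth is at least 1. Combining the bounds, tw(G) = 1.

Treewidth 1.
Bags: B1 = {a, b}  B2 = {a, c}
Tree: B1–B2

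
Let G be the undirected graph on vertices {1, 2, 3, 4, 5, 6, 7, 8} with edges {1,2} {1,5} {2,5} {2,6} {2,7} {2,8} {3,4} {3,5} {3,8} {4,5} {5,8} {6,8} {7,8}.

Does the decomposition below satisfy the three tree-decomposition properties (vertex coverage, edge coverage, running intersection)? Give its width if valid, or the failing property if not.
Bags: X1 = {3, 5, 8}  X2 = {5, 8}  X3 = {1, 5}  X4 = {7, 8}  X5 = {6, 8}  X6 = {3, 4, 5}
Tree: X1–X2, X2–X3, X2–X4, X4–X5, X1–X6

A tree decomposition must satisfy three properties: every vertex lies in some bag; for every edge, both endpoints lie together in some bag; and for every vertex, the bags containing it form a connected subtree. Here vertex 2 appears in no bag, so the decomposition is invalid.

No — vertex 2 appears in no bag.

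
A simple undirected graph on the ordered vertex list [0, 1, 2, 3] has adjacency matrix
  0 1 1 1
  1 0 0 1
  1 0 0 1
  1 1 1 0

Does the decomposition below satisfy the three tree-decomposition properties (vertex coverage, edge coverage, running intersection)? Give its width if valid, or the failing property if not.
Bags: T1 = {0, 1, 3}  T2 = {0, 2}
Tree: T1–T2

A tree decomposition must satisfy three properties: every vertex lies in some bag; for every edge, both endpoints lie together in some bag; and for every vertex, the bags containing it form a connected subtree. Here edge (3,2) lies in no bag, so the decomposition is invalid.

No — edge (3,2) lies in no bag.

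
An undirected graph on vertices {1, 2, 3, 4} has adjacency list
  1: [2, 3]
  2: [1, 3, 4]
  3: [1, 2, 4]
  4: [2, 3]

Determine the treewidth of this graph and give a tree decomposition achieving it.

The largest bag has 3 vertices, giving width 2; this decomposition certifies tw(G) ≤ 2. On the other hand G contains the 3-clique {1, 2, 3}. A clique must lie in a single bag of any decomposition, so no decomposition can have width below 2. Combining the bounds, tw(G) = 2.

Treewidth 2.
One optimal decomposition is:
Bags: B1 = {2, 3, 4}  B2 = {1, 2, 3}
Tree: B1–B2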